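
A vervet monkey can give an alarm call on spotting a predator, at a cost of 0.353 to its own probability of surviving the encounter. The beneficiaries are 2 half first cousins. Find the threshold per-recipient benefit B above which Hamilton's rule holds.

2.824

r to a half first cousin = 0.0625 (half first cousins share one grandparent — one path of length 4: r = (1/2)^4 = 1/16).
Hamilton's rule with n recipients of equal r: n·r·B > C, so B > C/(n·r) = 0.353/(2·0.0625) = 2.824.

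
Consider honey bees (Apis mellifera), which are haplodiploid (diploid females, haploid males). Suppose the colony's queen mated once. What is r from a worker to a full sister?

0.75

Haplodiploid full sisters inherit their father's entire haploid genome identically (contributing 1/2) and on average half of their mother's contribution (1/2 · 1/2 = 1/4); r = 1/2 + 1/4 = 3/4.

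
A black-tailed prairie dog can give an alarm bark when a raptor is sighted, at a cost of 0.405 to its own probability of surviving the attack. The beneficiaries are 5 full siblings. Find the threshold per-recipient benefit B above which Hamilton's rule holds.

r to a full sibling = 1/2 (full sibs share both parents — two paths of length 2: r = 2·(1/2)^2 = 1/2).
Hamilton's rule with n recipients of equal r: n·r·B > C, so B > C/(n·r) = 0.405/(5·0.5) = 0.162.

0.162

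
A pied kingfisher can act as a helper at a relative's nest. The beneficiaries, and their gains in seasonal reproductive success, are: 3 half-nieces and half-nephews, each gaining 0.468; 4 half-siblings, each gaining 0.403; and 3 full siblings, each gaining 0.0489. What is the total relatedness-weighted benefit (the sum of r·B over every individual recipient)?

r to a half-niece or half-nephew = 1/8 (half-aunt/uncle↔niece/nephew: one path of length 3: r = (1/2)^3 = 1/8).
r to a half-sibling = 1/4 (half-sibs share one parent — one path of length 2: r = (1/2)^2 = 1/4).
r to a full sibling = 0.5 (full sibs share both parents — two paths of length 2: r = 2·(1/2)^2 = 1/2).
Summing one r·B term per recipient: 3·0.125·0.468 + 4·0.25·0.403 + 3·0.5·0.0489 = 0.65185.

0.65185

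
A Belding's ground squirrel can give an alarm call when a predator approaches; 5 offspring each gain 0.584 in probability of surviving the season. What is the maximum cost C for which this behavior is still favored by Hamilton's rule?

r to an offspring = 0.5 (one parent–offspring link: r = (1/2)^1 = 1/2).
Hamilton's rule: n·r·B > C, so the trait is favored while C < n·r·B = 5·0.5·0.584 = 1.46.

1.46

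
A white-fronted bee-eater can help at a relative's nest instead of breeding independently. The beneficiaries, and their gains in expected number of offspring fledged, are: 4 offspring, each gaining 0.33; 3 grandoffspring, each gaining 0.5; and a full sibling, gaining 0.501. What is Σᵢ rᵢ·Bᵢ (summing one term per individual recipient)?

1.2855

r to an offspring = 1/2 (one parent–offspring link: r = (1/2)^1 = 1/2).
r to a grandoffspring = 1/4 (two parent–offspring links: r = (1/2)^2 = 1/4).
r to a full sibling = 0.5 (full sibs share both parents — two paths of length 2: r = 2·(1/2)^2 = 1/2).
Summing one r·B term per recipient: 4·0.5·0.33 + 3·0.25·0.5 + 1·0.5·0.501 = 1.2855.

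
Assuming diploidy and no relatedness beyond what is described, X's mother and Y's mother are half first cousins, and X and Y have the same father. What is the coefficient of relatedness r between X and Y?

Wright's path rule: contributions from independent ancestry routes add.
X and Y are related in two ways: half second cousins through their mothers (r = 1/64) and half-sibs through their shared father (r = 1/4).
r = 1/64 + 1/4 = 0.265625.

0.265625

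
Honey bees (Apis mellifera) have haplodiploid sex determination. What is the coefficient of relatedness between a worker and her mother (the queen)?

0.5

One meiotic link between diploid queen and diploid daughter: r = 1/2.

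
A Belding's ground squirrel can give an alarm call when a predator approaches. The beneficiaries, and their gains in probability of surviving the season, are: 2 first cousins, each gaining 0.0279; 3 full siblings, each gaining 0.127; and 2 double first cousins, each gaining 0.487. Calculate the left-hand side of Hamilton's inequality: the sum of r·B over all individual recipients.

r to a first cousin = 1/8 (first cousins share one grandparent pair — two paths of length 4: r = 2·(1/2)^4 = 1/8).
r to a full sibling = 0.5 (full sibs share both parents — two paths of length 2: r = 2·(1/2)^2 = 1/2).
r to a double first cousin = 0.25 (double first cousins share both grandparent pairs — four paths of length 4: r = 4·(1/2)^4 = 1/4).
Summing one r·B term per recipient: 2·0.125·0.0279 + 3·0.5·0.127 + 2·0.25·0.487 = 0.440975.

0.440975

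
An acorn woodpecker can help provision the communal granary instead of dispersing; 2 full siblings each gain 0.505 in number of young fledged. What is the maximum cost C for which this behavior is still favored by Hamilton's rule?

r to a full sibling = 0.5 (full sibs share both parents — two paths of length 2: r = 2·(1/2)^2 = 1/2).
Hamilton's rule: n·r·B > C, so the trait is favored while C < n·r·B = 2·0.5·0.505 = 0.505.

0.505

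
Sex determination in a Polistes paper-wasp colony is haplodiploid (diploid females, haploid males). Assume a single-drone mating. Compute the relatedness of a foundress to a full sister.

0.75

Haplodiploid full sisters inherit their father's entire haploid genome identically (contributing 1/2) and on average half of their mother's contribution (1/2 · 1/2 = 1/4); r = 1/2 + 1/4 = 3/4.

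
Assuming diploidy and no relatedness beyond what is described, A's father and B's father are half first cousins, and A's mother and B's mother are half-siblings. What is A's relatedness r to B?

With two independent routes of shared ancestry, r is the sum of the two contributions.
A and B are related in two ways: half second cousins through their fathers (r = 1/64) and half first cousins through their mothers (r = 1/16).
r = 1/64 + 1/16 = 5/64 = 0.078125.

0.078125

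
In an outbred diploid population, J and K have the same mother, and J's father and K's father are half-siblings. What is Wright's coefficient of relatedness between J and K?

0.3125

Independent pedigree routes through distinct common ancestors add.
J and K are related in two ways: half-sibs through their shared mother (r = 1/4) and half first cousins through their fathers (r = 1/16).
r = 1/4 + 1/16 = 0.3125.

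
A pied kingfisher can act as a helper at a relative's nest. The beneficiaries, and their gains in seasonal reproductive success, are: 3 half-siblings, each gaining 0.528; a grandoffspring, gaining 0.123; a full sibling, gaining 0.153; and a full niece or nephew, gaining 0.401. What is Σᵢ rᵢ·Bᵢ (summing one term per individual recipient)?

r to a half-sibling = 0.25 (half-sibs share one parent — one path of length 2: r = (1/2)^2 = 1/4).
r to a grandoffspring = 0.25 (two parent–offspring links: r = (1/2)^2 = 1/4).
r to a full sibling = 1/2 (full sibs share both parents — two paths of length 2: r = 2·(1/2)^2 = 1/2).
r to a full niece or nephew = 0.25 (full aunt/uncle↔niece/nephew: two paths of length 3 through the shared grandparent pair: r = 2·(1/2)^3 = 1/4).
Summing one r·B term per recipient: 3·0.25·0.528 + 1·0.25·0.123 + 1·0.5·0.153 + 1·0.25·0.401 = 0.6035.

0.6035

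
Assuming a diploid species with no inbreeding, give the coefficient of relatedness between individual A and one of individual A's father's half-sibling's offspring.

Each parent–offspring link contributes a factor of 1/2, and independent paths through distinct common ancestors add.
Half first cousins share one grandparent — one path of length 4: r = (1/2)^4 = 1/16.

0.0625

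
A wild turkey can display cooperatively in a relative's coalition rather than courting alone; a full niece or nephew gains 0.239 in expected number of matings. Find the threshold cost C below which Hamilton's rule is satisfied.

r to a full niece or nephew = 1/4 (full aunt/uncle↔niece/nephew: two paths of length 3 through the shared grandparent pair: r = 2·(1/2)^3 = 1/4).
Hamilton's rule: n·r·B > C, so the trait is favored while C < n·r·B = 1·0.25·0.239 = 0.05975.

0.05975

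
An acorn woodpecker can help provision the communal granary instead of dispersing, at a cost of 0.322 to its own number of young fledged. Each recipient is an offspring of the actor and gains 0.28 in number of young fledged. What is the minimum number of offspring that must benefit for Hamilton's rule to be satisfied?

3

r to an offspring = 0.5 (one parent–offspring link: r = (1/2)^1 = 1/2).
Hamilton's rule: n·r·B > C  ⇒  n > C/(r·B) = 0.322/(0.5·0.28) = 2.3.
The smallest integer exceeding 2.3 is 3.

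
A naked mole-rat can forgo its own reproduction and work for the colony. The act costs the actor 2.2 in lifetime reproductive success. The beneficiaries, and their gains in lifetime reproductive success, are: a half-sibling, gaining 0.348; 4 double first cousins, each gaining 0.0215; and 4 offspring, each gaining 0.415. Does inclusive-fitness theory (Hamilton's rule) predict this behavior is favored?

No

Hamilton's rule: the trait is favored when the sum of r·B over every recipient exceeds the actor's cost C.
r to a half-sibling = 0.25 (half-sibs share one parent — one path of length 2: r = (1/2)^2 = 1/4).
r to a double first cousin = 1/4 (double first cousins share both grandparent pairs — four paths of length 4: r = 4·(1/2)^4 = 1/4).
r to an offspring = 1/2 (one parent–offspring link: r = (1/2)^1 = 1/2).
Summing one r·B term per recipient: 1·0.25·0.348 + 4·0.25·0.0215 + 4·0.5·0.415 = 0.9385.
0.9385 < 2.2: the indirect benefit is less than the cost.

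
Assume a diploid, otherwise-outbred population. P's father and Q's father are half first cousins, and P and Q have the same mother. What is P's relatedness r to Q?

Wright's path rule: contributions from independent ancestry routes add.
P and Q are related in two ways: half second cousins through their fathers (r = 1/64) and half-sibs through their shared mother (r = 1/4).
r = 1/64 + 1/4 = 17/64 = 0.265625.

0.265625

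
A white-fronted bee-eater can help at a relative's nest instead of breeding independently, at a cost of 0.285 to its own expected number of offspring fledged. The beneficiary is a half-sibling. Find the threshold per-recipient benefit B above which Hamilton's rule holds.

1.14

r to a half-sibling = 0.25 (half-sibs share one parent — one path of length 2: r = (1/2)^2 = 1/4).
Hamilton's rule with n recipients of equal r: n·r·B > C, so B > C/(n·r) = 0.285/(1·0.25) = 1.14.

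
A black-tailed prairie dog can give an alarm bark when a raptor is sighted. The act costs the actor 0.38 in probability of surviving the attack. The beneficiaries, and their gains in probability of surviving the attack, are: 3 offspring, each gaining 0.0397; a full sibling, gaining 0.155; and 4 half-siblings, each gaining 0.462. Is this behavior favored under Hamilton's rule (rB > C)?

Yes

Hamilton's rule: the trait is favored when the sum of r·B over every recipient exceeds the actor's cost C.
r to an offspring = 1/2 (one parent–offspring link: r = (1/2)^1 = 1/2).
r to a full sibling = 1/2 (full sibs share both parents — two paths of length 2: r = 2·(1/2)^2 = 1/2).
r to a half-sibling = 1/4 (half-sibs share one parent — one path of length 2: r = (1/2)^2 = 1/4).
Summing one r·B term per recipient: 3·0.5·0.0397 + 1·0.5·0.155 + 4·0.25·0.462 = 0.59905.
0.59905 > 0.38: the indirect benefit exceeds the cost.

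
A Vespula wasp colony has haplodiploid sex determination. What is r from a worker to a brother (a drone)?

Her haploid brother carries none of their father's genes and a random half of their mother's genome; that half matches the maternal half of her own genome with probability 1/2: r = 1/2 · 1/2 = 1/4.

0.25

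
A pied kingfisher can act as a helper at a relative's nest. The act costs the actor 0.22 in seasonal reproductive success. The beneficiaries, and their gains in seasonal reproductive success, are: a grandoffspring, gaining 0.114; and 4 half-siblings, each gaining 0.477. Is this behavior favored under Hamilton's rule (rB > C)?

Yes

Hamilton's rule: the trait is favored when the sum of r·B over every recipient exceeds the actor's cost C.
r to a grandoffspring = 1/4 (two parent–offspring links: r = (1/2)^2 = 1/4).
r to a half-sibling = 1/4 (half-sibs share one parent — one path of length 2: r = (1/2)^2 = 1/4).
Summing one r·B term per recipient: 1·0.25·0.114 + 4·0.25·0.477 = 0.5055.
0.5055 > 0.22: the indirect benefit exceeds the cost.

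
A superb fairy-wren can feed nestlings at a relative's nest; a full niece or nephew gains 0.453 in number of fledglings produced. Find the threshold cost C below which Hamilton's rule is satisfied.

r to a full niece or nephew = 0.25 (full aunt/uncle↔niece/nephew: two paths of length 3 through the shared grandparent pair: r = 2·(1/2)^3 = 1/4).
Hamilton's rule: n·r·B > C, so the trait is favored while C < n·r·B = 1·0.25·0.453 = 0.11325.

0.11325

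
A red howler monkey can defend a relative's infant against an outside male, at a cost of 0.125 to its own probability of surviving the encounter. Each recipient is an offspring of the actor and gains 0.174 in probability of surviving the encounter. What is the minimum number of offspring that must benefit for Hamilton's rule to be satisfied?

r to an offspring = 0.5 (one parent–offspring link: r = (1/2)^1 = 1/2).
Hamilton's rule: n·r·B > C  ⇒  n > C/(r·B) = 0.125/(0.5·0.174) = 1.437.
The smallest integer exceeding 1.437 is 2.

2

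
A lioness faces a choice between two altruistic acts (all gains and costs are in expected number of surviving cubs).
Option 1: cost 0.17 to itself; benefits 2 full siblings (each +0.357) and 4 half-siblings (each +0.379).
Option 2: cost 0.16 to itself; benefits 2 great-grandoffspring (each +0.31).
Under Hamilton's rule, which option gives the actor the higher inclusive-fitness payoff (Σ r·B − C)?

Option 1

Option 1: r to a full sibling = 0.5.
Option 1: r to a half-sibling = 0.25.
Option 1: Σ r·B − C = (2·0.5·0.357 + 4·0.25·0.379) − 0.17 = 0.566.
Option 2: r to a great-grandoffspring = 0.125.
Option 2: Σ r·B − C = (2·0.125·0.31) − 0.16 = -0.0825.
Option 1 has the higher net inclusive-fitness payoff.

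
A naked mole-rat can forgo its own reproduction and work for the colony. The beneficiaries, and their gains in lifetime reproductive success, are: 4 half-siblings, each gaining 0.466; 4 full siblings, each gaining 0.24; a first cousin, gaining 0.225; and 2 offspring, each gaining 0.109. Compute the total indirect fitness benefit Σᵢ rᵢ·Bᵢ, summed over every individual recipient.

r to a half-sibling = 0.25 (half-sibs share one parent — one path of length 2: r = (1/2)^2 = 1/4).
r to a full sibling = 0.5 (full sibs share both parents — two paths of length 2: r = 2·(1/2)^2 = 1/2).
r to a first cousin = 0.125 (first cousins share one grandparent pair — two paths of length 4: r = 2·(1/2)^4 = 1/8).
r to an offspring = 0.5 (one parent–offspring link: r = (1/2)^1 = 1/2).
Summing one r·B term per recipient: 4·0.25·0.466 + 4·0.5·0.24 + 1·0.125·0.225 + 2·0.5·0.109 = 1.083125.

1.083125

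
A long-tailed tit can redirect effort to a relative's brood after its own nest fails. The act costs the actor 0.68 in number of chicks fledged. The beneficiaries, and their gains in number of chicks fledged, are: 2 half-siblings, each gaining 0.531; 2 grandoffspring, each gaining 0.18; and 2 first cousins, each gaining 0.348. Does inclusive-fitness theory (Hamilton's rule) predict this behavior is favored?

Hamilton's rule: the trait is favored when the sum of r·B over every recipient exceeds the actor's cost C.
r to a half-sibling = 0.25 (half-sibs share one parent — one path of length 2: r = (1/2)^2 = 1/4).
r to a grandoffspring = 0.25 (two parent–offspring links: r = (1/2)^2 = 1/4).
r to a first cousin = 1/8 (first cousins share one grandparent pair — two paths of length 4: r = 2·(1/2)^4 = 1/8).
Summing one r·B term per recipient: 2·0.25·0.531 + 2·0.25·0.18 + 2·0.125·0.348 = 0.4425.
0.4425 < 0.68: the indirect benefit is less than the cost.

No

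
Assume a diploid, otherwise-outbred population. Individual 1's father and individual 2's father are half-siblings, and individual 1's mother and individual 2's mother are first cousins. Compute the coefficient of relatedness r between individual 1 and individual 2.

Independent pedigree routes through distinct common ancestors add.
Individual 1 and individual 2 are related in two ways: half first cousins through their fathers (r = 1/16) and second cousins through their mothers (r = 1/32).
r = 1/16 + 1/32 = 3/32 = 0.09375.

0.09375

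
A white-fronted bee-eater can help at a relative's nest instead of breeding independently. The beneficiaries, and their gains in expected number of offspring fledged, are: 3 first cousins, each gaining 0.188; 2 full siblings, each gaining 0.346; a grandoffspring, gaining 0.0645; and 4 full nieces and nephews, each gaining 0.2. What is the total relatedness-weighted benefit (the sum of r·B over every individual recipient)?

r to a first cousin = 1/8 (first cousins share one grandparent pair — two paths of length 4: r = 2·(1/2)^4 = 1/8).
r to a full sibling = 0.5 (full sibs share both parents — two paths of length 2: r = 2·(1/2)^2 = 1/2).
r to a grandoffspring = 1/4 (two parent–offspring links: r = (1/2)^2 = 1/4).
r to a full niece or nephew = 0.25 (full aunt/uncle↔niece/nephew: two paths of length 3 through the shared grandparent pair: r = 2·(1/2)^3 = 1/4).
Summing one r·B term per recipient: 3·0.125·0.188 + 2·0.5·0.346 + 1·0.25·0.0645 + 4·0.25·0.2 = 0.632625.

0.632625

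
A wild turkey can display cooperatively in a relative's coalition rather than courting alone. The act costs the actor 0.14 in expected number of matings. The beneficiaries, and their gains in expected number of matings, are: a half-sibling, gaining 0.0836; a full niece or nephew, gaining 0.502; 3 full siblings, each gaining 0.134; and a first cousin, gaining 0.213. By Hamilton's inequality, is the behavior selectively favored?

Hamilton's rule: the trait is favored when the sum of r·B over every recipient exceeds the actor's cost C.
r to a half-sibling = 1/4 (half-sibs share one parent — one path of length 2: r = (1/2)^2 = 1/4).
r to a full niece or nephew = 0.25 (full aunt/uncle↔niece/nephew: two paths of length 3 through the shared grandparent pair: r = 2·(1/2)^3 = 1/4).
r to a full sibling = 1/2 (full sibs share both parents — two paths of length 2: r = 2·(1/2)^2 = 1/2).
r to a first cousin = 1/8 (first cousins share one grandparent pair — two paths of length 4: r = 2·(1/2)^4 = 1/8).
Summing one r·B term per recipient: 1·0.25·0.0836 + 1·0.25·0.502 + 3·0.5·0.134 + 1·0.125·0.213 = 0.374025.
0.374025 > 0.14: the indirect benefit exceeds the cost.

Yes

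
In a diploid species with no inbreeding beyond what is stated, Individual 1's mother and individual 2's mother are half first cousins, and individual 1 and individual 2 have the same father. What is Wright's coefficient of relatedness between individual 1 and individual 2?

0.265625

Wright's path rule: contributions from independent ancestry routes add.
Individual 1 and individual 2 are related in two ways: half second cousins through their mothers (r = 1/64) and half-sibs through their shared father (r = 1/4).
r = 1/64 + 1/4 = 17/64 = 0.265625.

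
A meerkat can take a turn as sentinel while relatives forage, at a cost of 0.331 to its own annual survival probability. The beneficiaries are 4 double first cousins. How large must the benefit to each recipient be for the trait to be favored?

0.331

r to a double first cousin = 0.25 (double first cousins share both grandparent pairs — four paths of length 4: r = 4·(1/2)^4 = 1/4).
Hamilton's rule with n recipients of equal r: n·r·B > C, so B > C/(n·r) = 0.331/(4·0.25) = 0.331.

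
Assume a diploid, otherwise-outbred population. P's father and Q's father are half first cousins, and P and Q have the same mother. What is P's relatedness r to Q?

Independent pedigree routes through distinct common ancestors add.
P and Q are related in two ways: half second cousins through their fathers (r = 1/64) and half-sibs through their shared mother (r = 1/4).
r = 1/64 + 1/4 = 0.265625.

0.265625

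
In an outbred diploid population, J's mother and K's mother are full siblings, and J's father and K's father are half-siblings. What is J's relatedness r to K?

0.1875

Independent pedigree routes through distinct common ancestors add.
J and K are related in two ways: first cousins through their mothers (r = 1/8) and half first cousins through their fathers (r = 1/16).
r = 1/8 + 1/16 = 3/16 = 0.1875.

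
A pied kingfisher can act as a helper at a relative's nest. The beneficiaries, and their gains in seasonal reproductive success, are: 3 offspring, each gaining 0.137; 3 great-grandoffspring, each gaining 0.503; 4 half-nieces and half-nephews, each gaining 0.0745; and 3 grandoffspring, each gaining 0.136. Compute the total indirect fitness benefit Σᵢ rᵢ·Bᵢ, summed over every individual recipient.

0.533375

r to an offspring = 1/2 (one parent–offspring link: r = (1/2)^1 = 1/2).
r to a great-grandoffspring = 0.125 (three parent–offspring links: r = (1/2)^3 = 1/8).
r to a half-niece or half-nephew = 1/8 (half-aunt/uncle↔niece/nephew: one path of length 3: r = (1/2)^3 = 1/8).
r to a grandoffspring = 1/4 (two parent–offspring links: r = (1/2)^2 = 1/4).
Summing one r·B term per recipient: 3·0.5·0.137 + 3·0.125·0.503 + 4·0.125·0.0745 + 3·0.25·0.136 = 0.533375.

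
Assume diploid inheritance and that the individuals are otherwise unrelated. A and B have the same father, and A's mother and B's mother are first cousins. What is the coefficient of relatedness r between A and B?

Wright's path rule: contributions from independent ancestry routes add.
A and B are related in two ways: half-sibs through their shared father (r = 1/4) and second cousins through their mothers (r = 1/32).
r = 1/4 + 1/32 = 0.28125.

0.28125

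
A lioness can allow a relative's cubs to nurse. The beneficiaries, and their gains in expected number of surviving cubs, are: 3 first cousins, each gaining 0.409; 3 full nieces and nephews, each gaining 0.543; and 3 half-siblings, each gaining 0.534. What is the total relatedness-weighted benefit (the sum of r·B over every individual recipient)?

r to a first cousin = 0.125 (first cousins share one grandparent pair — two paths of length 4: r = 2·(1/2)^4 = 1/8).
r to a full niece or nephew = 0.25 (full aunt/uncle↔niece/nephew: two paths of length 3 through the shared grandparent pair: r = 2·(1/2)^3 = 1/4).
r to a half-sibling = 1/4 (half-sibs share one parent — one path of length 2: r = (1/2)^2 = 1/4).
Summing one r·B term per recipient: 3·0.125·0.409 + 3·0.25·0.543 + 3·0.25·0.534 = 0.961125.

0.961125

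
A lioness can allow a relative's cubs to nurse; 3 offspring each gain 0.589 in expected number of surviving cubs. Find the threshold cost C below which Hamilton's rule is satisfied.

0.8835

r to an offspring = 1/2 (one parent–offspring link: r = (1/2)^1 = 1/2).
Hamilton's rule: n·r·B > C, so the trait is favored while C < n·r·B = 3·0.5·0.589 = 0.8835.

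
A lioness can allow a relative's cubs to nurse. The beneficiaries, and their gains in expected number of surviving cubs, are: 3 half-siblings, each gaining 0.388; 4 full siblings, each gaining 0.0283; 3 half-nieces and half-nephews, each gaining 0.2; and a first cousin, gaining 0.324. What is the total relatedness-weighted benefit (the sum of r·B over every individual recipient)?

r to a half-sibling = 0.25 (half-sibs share one parent — one path of length 2: r = (1/2)^2 = 1/4).
r to a full sibling = 0.5 (full sibs share both parents — two paths of length 2: r = 2·(1/2)^2 = 1/2).
r to a half-niece or half-nephew = 1/8 (half-aunt/uncle↔niece/nephew: one path of length 3: r = (1/2)^3 = 1/8).
r to a first cousin = 1/8 (first cousins share one grandparent pair — two paths of length 4: r = 2·(1/2)^4 = 1/8).
Summing one r·B term per recipient: 3·0.25·0.388 + 4·0.5·0.0283 + 3·0.125·0.2 + 1·0.125·0.324 = 0.4631.

0.4631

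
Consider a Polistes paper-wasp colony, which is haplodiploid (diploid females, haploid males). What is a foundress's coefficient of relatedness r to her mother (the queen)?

0.5

One meiotic link between diploid queen and diploid daughter: r = 1/2.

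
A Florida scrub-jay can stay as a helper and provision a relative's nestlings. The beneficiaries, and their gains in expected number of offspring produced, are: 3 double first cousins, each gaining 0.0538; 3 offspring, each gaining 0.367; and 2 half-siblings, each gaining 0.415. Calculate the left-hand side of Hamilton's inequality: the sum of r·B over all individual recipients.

r to a double first cousin = 1/4 (double first cousins share both grandparent pairs — four paths of length 4: r = 4·(1/2)^4 = 1/4).
r to an offspring = 0.5 (one parent–offspring link: r = (1/2)^1 = 1/2).
r to a half-sibling = 1/4 (half-sibs share one parent — one path of length 2: r = (1/2)^2 = 1/4).
Summing one r·B term per recipient: 3·0.25·0.0538 + 3·0.5·0.367 + 2·0.25·0.415 = 0.79835.

0.79835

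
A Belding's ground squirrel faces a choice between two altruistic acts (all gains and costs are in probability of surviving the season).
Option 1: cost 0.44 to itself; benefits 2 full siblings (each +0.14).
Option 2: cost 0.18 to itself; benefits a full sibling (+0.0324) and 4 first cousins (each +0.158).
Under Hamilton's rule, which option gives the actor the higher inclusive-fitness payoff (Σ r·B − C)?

Option 1: r to a full sibling = 0.5.
Option 1: Σ r·B − C = (2·0.5·0.14) − 0.44 = -0.3.
Option 2: r to a full sibling = 0.5.
Option 2: r to a first cousin = 0.125.
Option 2: Σ r·B − C = (1·0.5·0.0324 + 4·0.125·0.158) − 0.18 = -0.0848.
Option 2 has the higher net inclusive-fitness payoff.

Option 2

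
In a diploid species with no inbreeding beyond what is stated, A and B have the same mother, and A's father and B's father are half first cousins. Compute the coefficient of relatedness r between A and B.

Independent pedigree routes through distinct common ancestors add.
A and B are related in two ways: half-sibs through their shared mother (r = 1/4) and half second cousins through their fathers (r = 1/64).
r = 1/4 + 1/64 = 17/64 = 0.265625.

0.265625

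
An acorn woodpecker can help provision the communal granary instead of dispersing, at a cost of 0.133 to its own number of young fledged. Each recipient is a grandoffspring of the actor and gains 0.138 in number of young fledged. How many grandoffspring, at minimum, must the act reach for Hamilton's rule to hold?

4

r to a grandoffspring = 1/4 (two parent–offspring links: r = (1/2)^2 = 1/4).
Hamilton's rule: n·r·B > C  ⇒  n > C/(r·B) = 0.133/(0.25·0.138) = 3.855.
The smallest integer exceeding 3.855 is 4.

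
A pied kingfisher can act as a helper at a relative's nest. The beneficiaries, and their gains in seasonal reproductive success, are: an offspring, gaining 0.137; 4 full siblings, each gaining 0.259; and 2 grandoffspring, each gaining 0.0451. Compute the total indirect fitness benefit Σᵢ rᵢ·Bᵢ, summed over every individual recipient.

r to an offspring = 0.5 (one parent–offspring link: r = (1/2)^1 = 1/2).
r to a full sibling = 0.5 (full sibs share both parents — two paths of length 2: r = 2·(1/2)^2 = 1/2).
r to a grandoffspring = 1/4 (two parent–offspring links: r = (1/2)^2 = 1/4).
Summing one r·B term per recipient: 1·0.5·0.137 + 4·0.5·0.259 + 2·0.25·0.0451 = 0.60905.

0.60905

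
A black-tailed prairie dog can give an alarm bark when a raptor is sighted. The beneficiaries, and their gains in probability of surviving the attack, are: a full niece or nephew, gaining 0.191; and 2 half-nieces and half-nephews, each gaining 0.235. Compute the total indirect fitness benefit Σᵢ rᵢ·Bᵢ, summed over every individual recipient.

r to a full niece or nephew = 0.25 (full aunt/uncle↔niece/nephew: two paths of length 3 through the shared grandparent pair: r = 2·(1/2)^3 = 1/4).
r to a half-niece or half-nephew = 1/8 (half-aunt/uncle↔niece/nephew: one path of length 3: r = (1/2)^3 = 1/8).
Summing one r·B term per recipient: 1·0.25·0.191 + 2·0.125·0.235 = 0.1065.

0.1065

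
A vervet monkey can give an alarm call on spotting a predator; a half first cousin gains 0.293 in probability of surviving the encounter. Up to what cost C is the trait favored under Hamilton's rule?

r to a half first cousin = 1/16 (half first cousins share one grandparent — one path of length 4: r = (1/2)^4 = 1/16).
Hamilton's rule: n·r·B > C, so the trait is favored while C < n·r·B = 1·0.0625·0.293 = 0.0183125.

0.0183125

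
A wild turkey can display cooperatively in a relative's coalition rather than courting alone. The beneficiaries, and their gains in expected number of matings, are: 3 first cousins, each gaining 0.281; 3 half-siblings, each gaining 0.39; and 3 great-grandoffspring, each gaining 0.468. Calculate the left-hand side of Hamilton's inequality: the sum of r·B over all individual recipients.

0.573375

r to a first cousin = 1/8 (first cousins share one grandparent pair — two paths of length 4: r = 2·(1/2)^4 = 1/8).
r to a half-sibling = 0.25 (half-sibs share one parent — one path of length 2: r = (1/2)^2 = 1/4).
r to a great-grandoffspring = 1/8 (three parent–offspring links: r = (1/2)^3 = 1/8).
Summing one r·B term per recipient: 3·0.125·0.281 + 3·0.25·0.39 + 3·0.125·0.468 = 0.573375.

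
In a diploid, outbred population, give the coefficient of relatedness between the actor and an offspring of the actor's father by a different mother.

0.25

Each parent–offspring link contributes a factor of 1/2, and independent paths through distinct common ancestors add.
Half-sibs share one parent — one path of length 2: r = (1/2)^2 = 1/4.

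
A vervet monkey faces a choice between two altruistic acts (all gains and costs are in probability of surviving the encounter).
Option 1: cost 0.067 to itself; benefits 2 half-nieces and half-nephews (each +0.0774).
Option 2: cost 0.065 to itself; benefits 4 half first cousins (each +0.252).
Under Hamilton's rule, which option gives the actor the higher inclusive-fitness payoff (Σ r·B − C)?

Option 2

Option 1: r to a half-niece or half-nephew = 0.125.
Option 1: Σ r·B − C = (2·0.125·0.0774) − 0.067 = -0.04765.
Option 2: r to a half first cousin = 0.0625.
Option 2: Σ r·B − C = (4·0.0625·0.252) − 0.065 = -0.002.
Option 2 has the higher net inclusive-fitness payoff.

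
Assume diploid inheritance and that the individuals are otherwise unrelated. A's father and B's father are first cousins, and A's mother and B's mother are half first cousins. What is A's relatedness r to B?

Relatedness sums over independent paths through distinct common ancestors.
A and B are related in two ways: second cousins through their fathers (r = 1/32) and half second cousins through their mothers (r = 1/64).
r = 1/32 + 1/64 = 3/64 = 0.046875.

0.046875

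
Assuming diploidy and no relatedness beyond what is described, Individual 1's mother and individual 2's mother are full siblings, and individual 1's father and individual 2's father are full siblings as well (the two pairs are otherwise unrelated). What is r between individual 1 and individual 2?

0.25

Independent pedigree routes through distinct common ancestors add.
Individual 1 and individual 2 are related in two ways: first cousins through their mothers (r = 1/8) and first cousins through their fathers (r = 1/8) — i.e. double first cousins.
r = 1/8 + 1/8 = 0.25.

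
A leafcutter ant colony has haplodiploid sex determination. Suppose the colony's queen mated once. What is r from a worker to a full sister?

Haplodiploid full sisters inherit their father's entire haploid genome identically (contributing 1/2) and on average half of their mother's contribution (1/2 · 1/2 = 1/4); r = 1/2 + 1/4 = 3/4.

0.75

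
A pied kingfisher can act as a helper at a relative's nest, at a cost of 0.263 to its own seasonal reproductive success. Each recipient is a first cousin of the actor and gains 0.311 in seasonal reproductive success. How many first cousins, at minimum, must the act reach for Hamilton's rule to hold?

7

r to a first cousin = 0.125 (first cousins share one grandparent pair — two paths of length 4: r = 2·(1/2)^4 = 1/8).
Hamilton's rule: n·r·B > C  ⇒  n > C/(r·B) = 0.263/(0.125·0.311) = 6.765.
The smallest integer exceeding 6.765 is 7.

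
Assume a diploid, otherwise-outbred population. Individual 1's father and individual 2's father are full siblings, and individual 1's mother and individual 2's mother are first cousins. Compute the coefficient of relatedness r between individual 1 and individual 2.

0.15625

Independent pedigree routes through distinct common ancestors add.
Individual 1 and individual 2 are related in two ways: first cousins through their fathers (r = 1/8) and second cousins through their mothers (r = 1/32).
r = 1/8 + 1/32 = 5/32 = 0.15625.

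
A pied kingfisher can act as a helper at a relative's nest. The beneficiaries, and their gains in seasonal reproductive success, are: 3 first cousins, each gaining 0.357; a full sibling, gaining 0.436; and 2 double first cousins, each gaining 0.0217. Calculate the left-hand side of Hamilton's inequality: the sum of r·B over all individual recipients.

0.362725

r to a first cousin = 0.125 (first cousins share one grandparent pair — two paths of length 4: r = 2·(1/2)^4 = 1/8).
r to a full sibling = 0.5 (full sibs share both parents — two paths of length 2: r = 2·(1/2)^2 = 1/2).
r to a double first cousin = 1/4 (double first cousins share both grandparent pairs — four paths of length 4: r = 4·(1/2)^4 = 1/4).
Summing one r·B term per recipient: 3·0.125·0.357 + 1·0.5·0.436 + 2·0.25·0.0217 = 0.362725.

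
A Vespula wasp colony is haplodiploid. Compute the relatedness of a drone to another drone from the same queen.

0.5

Haploid brothers each carry a random half of the queen's diploid genome, so on average they share half: r = 1/2.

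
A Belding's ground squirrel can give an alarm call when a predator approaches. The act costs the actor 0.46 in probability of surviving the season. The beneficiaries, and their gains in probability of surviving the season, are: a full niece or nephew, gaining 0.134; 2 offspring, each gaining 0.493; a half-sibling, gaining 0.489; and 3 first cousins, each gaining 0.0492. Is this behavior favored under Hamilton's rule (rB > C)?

Hamilton's rule: the trait is favored when the sum of r·B over every recipient exceeds the actor's cost C.
r to a full niece or nephew = 1/4 (full aunt/uncle↔niece/nephew: two paths of length 3 through the shared grandparent pair: r = 2·(1/2)^3 = 1/4).
r to an offspring = 1/2 (one parent–offspring link: r = (1/2)^1 = 1/2).
r to a half-sibling = 1/4 (half-sibs share one parent — one path of length 2: r = (1/2)^2 = 1/4).
r to a first cousin = 0.125 (first cousins share one grandparent pair — two paths of length 4: r = 2·(1/2)^4 = 1/8).
Summing one r·B term per recipient: 1·0.25·0.134 + 2·0.5·0.493 + 1·0.25·0.489 + 3·0.125·0.0492 = 0.6672.
0.6672 > 0.46: the indirect benefit exceeds the cost.

Yes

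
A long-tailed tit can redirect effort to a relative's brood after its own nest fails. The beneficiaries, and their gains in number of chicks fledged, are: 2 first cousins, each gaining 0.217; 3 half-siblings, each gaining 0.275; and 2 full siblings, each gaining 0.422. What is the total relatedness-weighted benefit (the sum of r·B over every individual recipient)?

r to a first cousin = 1/8 (first cousins share one grandparent pair — two paths of length 4: r = 2·(1/2)^4 = 1/8).
r to a half-sibling = 0.25 (half-sibs share one parent — one path of length 2: r = (1/2)^2 = 1/4).
r to a full sibling = 0.5 (full sibs share both parents — two paths of length 2: r = 2·(1/2)^2 = 1/2).
Summing one r·B term per recipient: 2·0.125·0.217 + 3·0.25·0.275 + 2·0.5·0.422 = 0.6825.

0.6825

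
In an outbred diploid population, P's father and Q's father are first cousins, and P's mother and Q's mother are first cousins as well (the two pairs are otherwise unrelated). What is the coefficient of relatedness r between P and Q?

Relatedness sums over independent paths through distinct common ancestors.
P and Q are related in two ways: second cousins through their fathers (r = 1/32) and second cousins through their mothers (r = 1/32).
r = 1/32 + 1/32 = 1/16 = 0.0625.

0.0625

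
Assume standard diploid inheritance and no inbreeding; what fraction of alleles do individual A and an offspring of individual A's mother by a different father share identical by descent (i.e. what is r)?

Each parent–offspring link contributes a factor of 1/2, and independent paths through distinct common ancestors add.
Half-sibs share one parent — one path of length 2: r = (1/2)^2 = 1/4.

0.25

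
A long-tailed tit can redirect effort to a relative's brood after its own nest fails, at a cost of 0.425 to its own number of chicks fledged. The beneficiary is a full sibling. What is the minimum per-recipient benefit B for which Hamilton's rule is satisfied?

r to a full sibling = 1/2 (full sibs share both parents — two paths of length 2: r = 2·(1/2)^2 = 1/2).
Hamilton's rule with n recipients of equal r: n·r·B > C, so B > C/(n·r) = 0.425/(1·0.5) = 0.85.

0.85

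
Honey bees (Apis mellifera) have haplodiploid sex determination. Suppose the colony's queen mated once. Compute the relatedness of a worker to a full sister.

Haplodiploid full sisters inherit their father's entire haploid genome identically (contributing 1/2) and on average half of their mother's contribution (1/2 · 1/2 = 1/4); r = 1/2 + 1/4 = 3/4.

0.75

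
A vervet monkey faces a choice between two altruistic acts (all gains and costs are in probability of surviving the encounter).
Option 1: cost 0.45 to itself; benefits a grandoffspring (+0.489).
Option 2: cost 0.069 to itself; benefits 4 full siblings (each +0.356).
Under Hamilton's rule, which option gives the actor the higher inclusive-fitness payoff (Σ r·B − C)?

Option 1: r to a grandoffspring = 0.25.
Option 1: Σ r·B − C = (1·0.25·0.489) − 0.45 = -0.32775.
Option 2: r to a full sibling = 0.5.
Option 2: Σ r·B − C = (4·0.5·0.356) − 0.069 = 0.643.
Option 2 has the higher net inclusive-fitness payoff.

Option 2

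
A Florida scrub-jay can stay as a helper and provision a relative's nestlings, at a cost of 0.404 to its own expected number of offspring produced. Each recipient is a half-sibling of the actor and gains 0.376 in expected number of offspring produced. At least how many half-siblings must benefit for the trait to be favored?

r to a half-sibling = 1/4 (half-sibs share one parent — one path of length 2: r = (1/2)^2 = 1/4).
Hamilton's rule: n·r·B > C  ⇒  n > C/(r·B) = 0.404/(0.25·0.376) = 4.298.
The smallest integer exceeding 4.298 is 5.

5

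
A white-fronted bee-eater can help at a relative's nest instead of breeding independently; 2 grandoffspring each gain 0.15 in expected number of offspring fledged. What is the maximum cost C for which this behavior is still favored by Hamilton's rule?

0.075

r to a grandoffspring = 1/4 (two parent–offspring links: r = (1/2)^2 = 1/4).
Hamilton's rule: n·r·B > C, so the trait is favored while C < n·r·B = 2·0.25·0.15 = 0.075.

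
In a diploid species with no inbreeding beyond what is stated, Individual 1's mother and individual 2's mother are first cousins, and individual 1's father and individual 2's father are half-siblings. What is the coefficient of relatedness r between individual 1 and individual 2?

Independent pedigree routes through distinct common ancestors add.
Individual 1 and individual 2 are related in two ways: second cousins through their mothers (r = 1/32) and half first cousins through their fathers (r = 1/16).
r = 1/32 + 1/16 = 3/32 = 0.09375.

0.09375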